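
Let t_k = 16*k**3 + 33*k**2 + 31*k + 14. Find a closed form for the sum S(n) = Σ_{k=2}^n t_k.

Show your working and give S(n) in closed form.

S(n) = 4*n**4 + 19*n**3 + 36*n**2 + 35*n - 94

The ratio is (16*k**3 + 81*k**2 + 145*k + 94)/(16*k**3 + 33*k**2 + 31*k + 14).
So A=1 and B=1, with C=k**3 + 33*k**2/16 + 31*k/16 + 7/8.
f must satisfy (1)·f(k+1) − (1)·f(k) = k**3 + 33*k**2/16 + 31*k/16 + 7/8.
Bound: deg f ≤ 4.
Coefficient equations give f(k) = k*(k + 1)*(4*k**2 - k + 4)/16.
R(k) = B(k−1)·f(k)/C(k) = k*(4*k**2 - k + 4)/(16*k**2 + 17*k + 14); s_k = R·t_k = k*(4*k**3 + 3*k**2 + 3*k + 4).
Δs = 16*k**3 + 33*k**2 + 31*k + 14, as required.
Telescope: S(n) = s_(n+1) − s_(2) = 4*n**4 + 19*n**3 + 36*n**2 + 35*n + 14 − (108) = 4*n**4 + 19*n**3 + 36*n**2 + 35*n - 94.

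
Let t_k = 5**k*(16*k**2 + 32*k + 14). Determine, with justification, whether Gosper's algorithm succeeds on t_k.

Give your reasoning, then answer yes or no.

Ratio r(k) = 5*(8*k**2 + 32*k + 31)/(8*k**2 + 16*k + 7).
Take A(k)=5, B(k)=1, C(k)=k**2 + 2*k + 7/8.
Solve (5)·f(k+1) − (1)·f(k) = k**2 + 2*k + 7/8.
Degrees (0,0,2) ⇒ d ≤ 2.
Solve for f: f(k) = (4*k**2 - 2*k + 1)/16 (degree 2 ≤ 2).
So s_k = (B(k−1)f/C)·t_k = ((4*k**2 - 2*k + 1)/(2*(8*k**2 + 16*k + 7)))·t_k = 5**k*(4*k**2 - 2*k + 1).
Verify: 5**k*(16*k**2 + 32*k + 14) matches t_k.

Yes. s_k = 5**k*(4*k**2 - 2*k + 1).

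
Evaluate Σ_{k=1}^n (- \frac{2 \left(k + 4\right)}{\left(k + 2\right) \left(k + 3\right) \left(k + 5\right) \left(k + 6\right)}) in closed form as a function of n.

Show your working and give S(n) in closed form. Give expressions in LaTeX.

r(k) = (k + 2)*(k + 5)**2/((k + 4)**2*(k + 7)) after simplifying.
Gosper form: A/B · C(k+1)/C(k) with A=k + 2, B=k + 7, C=k**2 + 8*k + 16.
Set up (k + 2)·f(k+1) − (k + 6)·f(k) − (k**2 + 8*k + 16) = 0.
Bound: deg f ≤ 4.
Match coefficients ⇒ f(k) = k*(k + 3)*(k + 4)*(k + 7)/20.
Certificate R = B(k−1)f/C = k*(k + 3)*(k + 6)*(k + 7)/(20*(k + 4)) gives s_k = k*(-k - 7)/(10*(k**2 + 7*k + 10)).
Check: Δs_k = 2*(-k - 4)/(k**4 + 16*k**3 + 91*k**2 + 216*k + 180). ✓
Evaluate: s_(n+1) = (-n**2 - 9*n - 8)/(10*(n**2 + 9*n + 18)); subtract s_(1) = -2/45 ⇒ S(n) = n*(-n - 9)/(18*(n**2 + 9*n + 18)).

S(n) = \frac{n \left(- n - 9\right)}{18 \left(n^{2} + 9 n + 18\right)}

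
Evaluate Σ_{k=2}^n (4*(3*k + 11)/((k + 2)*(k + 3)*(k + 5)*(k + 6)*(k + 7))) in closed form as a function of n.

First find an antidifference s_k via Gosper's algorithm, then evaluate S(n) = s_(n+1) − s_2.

S(n) = (n**3 + 16*n**2 + 81*n - 98)/(56*(n**3 + 16*n**2 + 81*n + 126))

t_(k+1)/t_k = (k + 2)*(k + 5)*(3*k + 14)/((k + 4)*(k + 8)*(3*k + 11)).
Gosper form: A/B · C(k+1)/C(k) with A=k + 2, B=k + 8, C=k**2 + 23*k/3 + 44/3.
Set up (k + 2)·f(k+1) − (k + 7)·f(k) − (k**2 + 23*k/3 + 44/3) = 0.
Bound: deg f ≤ 5.
Solve for f: f(k) = k*(k + 3)*(k + 4)*(k**2 + 13*k + 52)/180 (degree 5 ≤ 5).
Then R = B(k−1)f/C = k*(k + 3)*(k + 7)*(k**2 + 13*k + 52)/(60*(3*k + 11)), so s_k = R(k)·t_k = k*(k**2 + 13*k + 52)/(15*(k**3 + 13*k**2 + 52*k + 60)).
Verify: 4*(3*k + 11)/(k**5 + 23*k**4 + 203*k**3 + 853*k**2 + 1692*k + 1260) matches t_k.
Evaluate: s_(n+1) = (n**3 + 16*n**2 + 81*n + 66)/(15*(n**3 + 16*n**2 + 81*n + 126)); subtract s_(2) = 41/840 ⇒ S(n) = (n**3 + 16*n**2 + 81*n - 98)/(56*(n**3 + 16*n**2 + 81*n + 126)).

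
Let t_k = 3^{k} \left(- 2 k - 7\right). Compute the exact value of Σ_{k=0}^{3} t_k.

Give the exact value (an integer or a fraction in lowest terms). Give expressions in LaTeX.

Σ = -484

Step 1: r(k) = 3*(2*k + 9)/(2*k + 7).
So A=3 and B=1, with C=k + 7/2.
Set up (3)·f(k+1) − (1)·f(k) − (k + 7/2) = 0.
From deg A=0, deg B=0, deg C=1: d=1.
Coefficient equations give f(k) = (k + 2)/2.
Get s_k = R·t_k = 3**k*(-k - 2) with R(k) = B(k−1)f(k)/C(k) = (k + 2)/(2*k + 7).
Verify: 3**k*(-2*k - 7) matches t_k.
Sum = s_(4) − s_(0); s_(4) = -486, s_(0) = -2 ⇒ -484.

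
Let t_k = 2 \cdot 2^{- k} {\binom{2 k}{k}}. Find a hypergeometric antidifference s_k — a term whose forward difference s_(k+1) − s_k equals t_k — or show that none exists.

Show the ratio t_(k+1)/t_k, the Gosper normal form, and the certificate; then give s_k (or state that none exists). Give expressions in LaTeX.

Compute t_(k+1)/t_k: get (2*k + 1)/(k + 1).
So A=2*k + 1 and B=k + 1, with C=1.
Set up (2*k + 1)·f(k+1) − (k)·f(k) − (1) = 0.
From deg A=1, deg B=1, deg C=0: d=-1.
Bound -1 < 0, so the key equation has no polynomial solution.

none — t_k is not Gosper-summable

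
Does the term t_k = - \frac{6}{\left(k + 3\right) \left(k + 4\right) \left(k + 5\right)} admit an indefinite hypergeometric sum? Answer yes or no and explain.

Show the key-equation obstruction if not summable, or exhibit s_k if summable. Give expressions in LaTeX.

Yes. s_k = \frac{k \left(- k - 7\right)}{4 \left(k + 3\right) \left(k + 4\right)}.

Compute t_(k+1)/t_k: get (k + 3)/(k + 6).
Gosper form: A/B · C(k+1)/C(k) with A=k + 3, B=k + 6, C=1.
Set up (k + 3)·f(k+1) − (k + 5)·f(k) − (1) = 0.
Bound: deg f ≤ 2.
Coefficient equations give f(k) = k*(k + 7)/24.
Get s_k = R·t_k = k*(-k - 7)/(4*(k + 3)*(k + 4)) with R(k) = B(k−1)f(k)/C(k) = k*(k + 5)*(k + 7)/24.
Δs = -6/(k**3 + 12*k**2 + 47*k + 60), as required.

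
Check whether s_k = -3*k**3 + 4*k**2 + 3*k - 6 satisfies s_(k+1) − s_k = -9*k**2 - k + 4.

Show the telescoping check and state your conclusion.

s_(k+1) = -3*k**3 - 5*k**2 + 2*k - 2
s_(k+1) − s_k = -9*k**2 - k + 4
(s_(k+1) − s_k) − t_k = 0

Valid — Δs_k = t_k.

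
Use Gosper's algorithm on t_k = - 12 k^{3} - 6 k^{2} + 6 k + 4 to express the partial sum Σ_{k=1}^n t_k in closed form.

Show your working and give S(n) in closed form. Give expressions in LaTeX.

r(k) = (6*k**3 + 21*k**2 + 21*k + 4)/(6*k**3 + 3*k**2 - 3*k - 2) after simplifying.
A = 1, B = 1, C = k**3 + k**2/2 - k/2 - 1/3.
Set up (1)·f(k+1) − (1)·f(k) − (k**3 + k**2/2 - k/2 - 1/3) = 0.
d = 4 from the (0,0,3) case.
Solving with deg f ≤ 4: f(k) = k**2*(3*k**2 - 4*k - 3)/12.
Then R = B(k−1)f/C = k**2*(3*k**2 - 4*k - 3)/(2*(6*k**3 + 3*k**2 - 3*k - 2)), so s_k = R(k)·t_k = k**2*(-3*k**2 + 4*k + 3).
Check: Δs_k = -12*k**3 - 6*k**2 + 6*k + 4. ✓
s_(n+1) = -3*n**4 - 8*n**3 - 3*n**2 + 6*n + 4 and s_(1) = 4, so S(n) = n*(-3*n**3 - 8*n**2 - 3*n + 6).

S(n) = n \left(- 3 n^{3} - 8 n^{2} - 3 n + 6\right)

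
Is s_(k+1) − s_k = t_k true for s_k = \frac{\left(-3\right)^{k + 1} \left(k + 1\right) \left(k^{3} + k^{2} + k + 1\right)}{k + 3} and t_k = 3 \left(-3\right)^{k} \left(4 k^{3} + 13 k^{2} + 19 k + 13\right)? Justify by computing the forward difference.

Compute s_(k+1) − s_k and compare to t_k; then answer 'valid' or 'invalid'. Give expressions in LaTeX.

Invalid: residual \frac{\left(-3\right)^{k + 1} \left(8 k^{4} + 52 k^{3} + 118 k^{2} + 142 k + 80\right)}{k^{2} + 7 k + 12} ≠ 0.

s_(k+1) = (-3)**(k + 2)*(k + 2)*(k + (k + 1)**3 + (k + 1)**2 + 2)/(k + 4)
s_(k+1) − s_k = 3*(-3)**k*(4*k**5 + 33*k**4 + 106*k**3 + 184*k**2 + 177*k + 76)/(k**2 + 7*k + 12)
(s_(k+1) − s_k) − t_k = (-3)**(k + 1)*(8*k**4 + 52*k**3 + 118*k**2 + 142*k + 80)/(k**2 + 7*k + 12)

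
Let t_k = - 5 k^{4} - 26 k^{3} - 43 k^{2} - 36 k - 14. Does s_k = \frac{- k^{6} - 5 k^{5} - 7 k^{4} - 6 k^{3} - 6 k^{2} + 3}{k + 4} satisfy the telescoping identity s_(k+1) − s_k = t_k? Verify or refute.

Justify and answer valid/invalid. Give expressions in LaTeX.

Invalid: residual \frac{3 \left(4 k^{5} + 42 k^{4} + 144 k^{3} + 205 k^{2} + 155 k + 59\right)}{k^{2} + 9 k + 20} ≠ 0.

s_(k+1) = (-k**6 - 11*k**5 - 47*k**4 - 104*k**3 - 131*k**2 - 89*k - 22)/(k + 5)
s_(k+1) − s_k = (-5*k**6 - 59*k**5 - 251*k**4 - 511*k**3 - 583*k**2 - 381*k - 103)/(k**2 + 9*k + 20)
(s_(k+1) − s_k) − t_k = 3*(4*k**5 + 42*k**4 + 144*k**3 + 205*k**2 + 155*k + 59)/(k**2 + 9*k + 20)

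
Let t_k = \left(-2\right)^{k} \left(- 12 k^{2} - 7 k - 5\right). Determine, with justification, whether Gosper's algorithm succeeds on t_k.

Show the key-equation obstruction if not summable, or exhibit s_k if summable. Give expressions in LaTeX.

r(k) = 2*(-12*k**2 - 31*k - 24)/(12*k**2 + 7*k + 5) after simplifying.
A = -2, B = 1, C = k**2 + 7*k/12 + 5/12.
f must satisfy (-2)·f(k+1) − (1)·f(k) = k**2 + 7*k/12 + 5/12.
Bound: deg f ≤ 2.
Coefficient equations give f(k) = -(4*k**2 - 3*k + 1)/12.
Certificate R = B(k−1)f/C = -(4*k**2 - 3*k + 1)/(12*k**2 + 7*k + 5) gives s_k = (-2)**k*(4*k**2 - 3*k + 1).
Δs = (-2)**k*(-12*k**2 - 7*k - 5), as required.

Yes. s_k = \left(-2\right)^{k} \left(4 k^{2} - 3 k + 1\right).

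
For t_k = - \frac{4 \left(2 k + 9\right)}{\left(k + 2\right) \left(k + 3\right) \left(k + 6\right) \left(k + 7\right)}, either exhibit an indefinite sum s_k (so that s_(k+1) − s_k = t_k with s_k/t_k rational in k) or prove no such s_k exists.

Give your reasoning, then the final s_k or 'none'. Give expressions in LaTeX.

s_k = \frac{k \left(- k - 8\right)}{3 \left(k^{2} + 8 k + 12\right)}

t_(k+1)/t_k = (k + 2)*(k + 6)*(2*k + 11)/((k + 4)*(k + 8)*(2*k + 9)).
Take A(k)=k + 2, B(k)=k + 8, C(k)=k**3 + 27*k**2/2 + 121*k/2 + 90.
f must satisfy (k + 2)·f(k+1) − (k + 7)·f(k) = k**3 + 27*k**2/2 + 121*k/2 + 90.
Degrees (1,1,3) ⇒ d ≤ 5.
Solve for f: f(k) = k*(k + 3)*(k + 4)*(k + 5)*(k + 8)/24 (degree 5 ≤ 5).
Get s_k = R·t_k = k*(-k - 8)/(3*(k**2 + 8*k + 12)) with R(k) = B(k−1)f(k)/C(k) = k*(k + 3)*(k + 7)*(k + 8)/(12*(2*k + 9)).
s_(k+1) − s_k = 4*(-2*k - 9)/(k**4 + 18*k**3 + 113*k**2 + 288*k + 252) = t_k.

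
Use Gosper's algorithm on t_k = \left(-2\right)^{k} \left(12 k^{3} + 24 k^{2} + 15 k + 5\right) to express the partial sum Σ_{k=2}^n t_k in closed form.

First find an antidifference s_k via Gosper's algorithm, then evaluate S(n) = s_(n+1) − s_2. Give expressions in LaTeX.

S(n) = 8 \left(-2\right)^{n} n^{3} + 24 \left(-2\right)^{n} n^{2} + 18 \left(-2\right)^{n} n + 4 \left(-2\right)^{n} + 108

The ratio is 2*(-12*k**3 - 60*k**2 - 99*k - 56)/(12*k**3 + 24*k**2 + 15*k + 5).
Take A(k)=-2, B(k)=1, C(k)=k**3 + 2*k**2 + 5*k/4 + 5/12.
f must satisfy (-2)·f(k+1) − (1)·f(k) = k**3 + 2*k**2 + 5*k/4 + 5/12.
d = 3 from the (0,0,3) case.
Match coefficients ⇒ f(k) = -(k + 1)*(2*k - 1)**2/12.
Then R = B(k−1)f/C = -(k + 1)*(2*k - 1)**2/(12*k**3 + 24*k**2 + 15*k + 5), so s_k = R(k)·t_k = (-2)**k*(-4*k**3 + 3*k - 1).
Verify: (-2)**k*(12*k**3 + 24*k**2 + 15*k + 5) matches t_k.
Evaluate: s_(n+1) = 2*(-2)**n*(4*n**3 + 12*n**2 + 9*n + 2); subtract s_(2) = -108 ⇒ S(n) = 8*(-2)**n*n**3 + 24*(-2)**n*n**2 + 18*(-2)**n*n + 4*(-2)**n + 108.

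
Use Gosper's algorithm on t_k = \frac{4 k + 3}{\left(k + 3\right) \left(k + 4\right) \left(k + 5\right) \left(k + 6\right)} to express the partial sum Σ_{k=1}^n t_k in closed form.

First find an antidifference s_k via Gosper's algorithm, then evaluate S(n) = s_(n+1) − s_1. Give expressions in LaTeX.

Step 1: r(k) = (k + 3)*(4*k + 7)/((k + 7)*(4*k + 3)).
Factor: A=k + 3; B=k + 7; C=k + 3/4.
Key eq: (k + 3)·f(k+1) = (k + 6)·f(k) + (k + 3/4).
Bound: deg f ≤ 3.
Match coefficients ⇒ f(k) = k*(k**2 + 12*k + 7)/80.
Certificate R = B(k−1)f/C = k*(k + 6)*(k**2 + 12*k + 7)/(20*(4*k + 3)) gives s_k = k*(k**2 + 12*k + 7)/(20*(k + 3)*(k + 4)*(k + 5)).
Check: Δs_k = (4*k + 3)/(k**4 + 18*k**3 + 119*k**2 + 342*k + 360). ✓
Σ_(k=1)^n t_k = s_(n+1) − s_(1) = ((n**3 + 15*n**2 + 34*n + 20)/(20*(n**3 + 15*n**2 + 74*n + 120))) − (1/120), i.e. n*(n**2 + 15*n + 26)/(24*(n**3 + 15*n**2 + 74*n + 120)).

S(n) = \frac{n \left(n^{2} + 15 n + 26\right)}{24 \left(n^{3} + 15 n^{2} + 74 n + 120\right)}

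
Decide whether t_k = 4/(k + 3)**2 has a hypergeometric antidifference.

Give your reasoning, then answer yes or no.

t_(k+1)/t_k = (k + 3)**2/(k + 4)**2.
Normal form (A,B,C) = (k**2 + 6*k + 9, k**2 + 8*k + 16, 1).
f must satisfy (k**2 + 6*k + 9)·f(k+1) − (k**2 + 6*k + 9)·f(k) = 1.
deg f ≤ 0 (via 2,2,0).
Generic f = c0 gives residual -1; -1 = 0 cannot hold, so t_k is not Gosper-summable.

No — the linear system for f has no solution.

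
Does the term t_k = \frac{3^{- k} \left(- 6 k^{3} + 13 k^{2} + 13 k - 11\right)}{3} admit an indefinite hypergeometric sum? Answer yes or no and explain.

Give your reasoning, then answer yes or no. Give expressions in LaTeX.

Yes. s_k = 3^{- k} \left(3 k^{3} - 2 k^{2} - 4 k + 4\right).

Compute t_(k+1)/t_k: get (6*k**3 + 5*k**2 - 21*k - 9)/(3*(6*k**3 - 13*k**2 - 13*k + 11)).
Normal form (A,B,C) = (1/3, 1, k**3 - 13*k**2/6 - 13*k/6 + 11/6).
Key eq: (1/3)·f(k+1) = (1)·f(k) + (k**3 - 13*k**2/6 - 13*k/6 + 11/6).
From deg A=0, deg B=0, deg C=3: d=3.
Solve for f: f(k) = -(3*k**3 - 2*k**2 - 4*k + 4)/2 (degree 3 ≤ 3).
So s_k = (B(k−1)f/C)·t_k = (-3*(3*k**3 - 2*k**2 - 4*k + 4)/(6*k**3 - 13*k**2 - 13*k + 11))·t_k = (3*k**3 - 2*k**2 - 4*k + 4)/3**k.
Verify: (-6*k**3 + 13*k**2 + 13*k - 11)/(3*3**k) matches t_k.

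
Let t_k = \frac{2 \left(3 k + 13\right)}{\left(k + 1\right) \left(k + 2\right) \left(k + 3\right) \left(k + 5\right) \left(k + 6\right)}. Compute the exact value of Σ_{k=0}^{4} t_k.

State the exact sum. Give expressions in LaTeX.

Step 1: r(k) = (k + 1)*(k + 5)*(3*k + 16)/((k + 4)*(k + 7)*(3*k + 13)).
A = k + 1, B = k + 7, C = k**2 + 25*k/3 + 52/3.
Key eq: (k + 1)·f(k+1) = (k + 6)·f(k) + (k**2 + 25*k/3 + 52/3).
deg f ≤ 5 (via 1,1,2).
Solve for f: f(k) = k*(k + 3)*(k + 4)*(k**2 + 8*k + 17)/30 (degree 5 ≤ 5).
R(k) = B(k−1)·f(k)/C(k) = k*(k + 3)*(k + 6)*(k**2 + 8*k + 17)/(10*(3*k + 13)); s_k = R·t_k = k*(k**2 + 8*k + 17)/(5*(k**3 + 8*k**2 + 17*k + 10)).
s_(k+1) − s_k = 2*(3*k + 13)/(k**5 + 17*k**4 + 107*k**3 + 307*k**2 + 396*k + 180) = t_k.
Σ_(k=0)^(4) t_k = s_(5) − s_(0) = 41/210 − (0) = 41/210.

Σ = 41/210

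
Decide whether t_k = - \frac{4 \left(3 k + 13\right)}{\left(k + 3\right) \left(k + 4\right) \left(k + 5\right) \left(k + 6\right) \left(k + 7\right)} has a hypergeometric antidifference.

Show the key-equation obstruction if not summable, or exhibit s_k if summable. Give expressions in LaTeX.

Yes. s_k = \frac{2 k \left(- k^{2} - 14 k - 63\right)}{45 \left(k^{3} + 14 k^{2} + 63 k + 90\right)}.

r(k) = (k + 3)*(3*k + 16)/((k + 8)*(3*k + 13)) after simplifying.
Gosper form: A/B · C(k+1)/C(k) with A=k + 3, B=k + 8, C=k + 13/3.
Solve (k + 3)·f(k+1) − (k + 7)·f(k) = k + 13/3.
From deg A=1, deg B=1, deg C=1: d=4.
A polynomial solution: f(k) = k*(k + 4)*(k**2 + 14*k + 63)/270.
Certificate R = B(k−1)f/C = k*(k + 4)*(k + 7)*(k**2 + 14*k + 63)/(90*(3*k + 13)) gives s_k = 2*k*(-k**2 - 14*k - 63)/(45*(k**3 + 14*k**2 + 63*k + 90)).
s_(k+1) − s_k = 4*(-3*k - 13)/(k**5 + 25*k**4 + 245*k**3 + 1175*k**2 + 2754*k + 2520) = t_k.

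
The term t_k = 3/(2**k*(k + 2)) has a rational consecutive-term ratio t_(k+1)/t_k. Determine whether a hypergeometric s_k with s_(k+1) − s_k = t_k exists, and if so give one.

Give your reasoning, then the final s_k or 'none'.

none (Gosper's algorithm certifies no s_k)

Step 1: r(k) = (k + 2)/(2*(k + 3)).
Take A(k)=k/2 + 1, B(k)=k + 3, C(k)=1.
Set up (k/2 + 1)·f(k+1) − (k + 2)·f(k) − (1) = 0.
deg f ≤ -1 (via 1,1,0).
deg f ≤ -1 is impossible — no certificate.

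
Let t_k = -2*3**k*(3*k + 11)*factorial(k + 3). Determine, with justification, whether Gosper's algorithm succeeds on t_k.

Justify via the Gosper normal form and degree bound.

Yes. s_k = -2*3**k*factorial(k + 3).

r(k) = 3*(k + 4)*(3*k + 14)/(3*k + 11) after simplifying.
So A=3*k + 12 and B=1, with C=k + 11/3.
Set up (3*k + 12)·f(k+1) − (1)·f(k) − (k + 11/3) = 0.
From deg A=1, deg B=0, deg C=1: d=0.
A polynomial solution: f(k) = 1/3.
Get s_k = R·t_k = -2*3**k*factorial(k + 3) with R(k) = B(k−1)f(k)/C(k) = 1/(3*k + 11).
Δs = -2*3**k*(3*k + 11)*factorial(k + 3), as required.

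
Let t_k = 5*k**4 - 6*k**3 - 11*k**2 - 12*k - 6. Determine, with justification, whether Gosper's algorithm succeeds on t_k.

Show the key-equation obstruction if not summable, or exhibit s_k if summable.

Step 1: r(k) = (5*k**4 + 14*k**3 + k**2 - 32*k - 30)/(5*k**4 - 6*k**3 - 11*k**2 - 12*k - 6).
Factor: A=1; B=1; C=k**4 - 6*k**3/5 - 11*k**2/5 - 12*k/5 - 6/5.
Key eq: (1)·f(k+1) = (1)·f(k) + (k**4 - 6*k**3/5 - 11*k**2/5 - 12*k/5 - 6/5).
deg f ≤ 5 (via 0,0,4).
Match coefficients ⇒ f(k) = k*(k**4 - 4*k**3 + k**2 - 2*k - 2)/5.
Then R = B(k−1)f/C = k*(k**4 - 4*k**3 + k**2 - 2*k - 2)/(5*k**4 - 6*k**3 - 11*k**2 - 12*k - 6), so s_k = R(k)·t_k = k*(k**4 - 4*k**3 + k**2 - 2*k - 2).
s_(k+1) − s_k = 5*k**4 - 6*k**3 - 11*k**2 - 12*k - 6 = t_k.

Yes. s_k = k*(k**4 - 4*k**3 + k**2 - 2*k - 2).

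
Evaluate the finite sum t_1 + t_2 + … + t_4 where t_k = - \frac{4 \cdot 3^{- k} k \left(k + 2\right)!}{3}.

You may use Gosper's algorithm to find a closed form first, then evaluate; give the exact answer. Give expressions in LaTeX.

Σ = -2024/27

Step 1: r(k) = (k + 1)*(k + 3)/(3*k).
A = k/3 + 1, B = 1, C = k.
Need (k/3 + 1)·f(k+1) − (1)·f(k) = k.
deg f ≤ 0 (via 1,0,1).
Coefficient equations give f(k) = 3.
Then R = B(k−1)f/C = 3/k, so s_k = R(k)·t_k = -4*factorial(k + 2)/3**k.
Verify: -4*k*factorial(k + 2)/(3*3**k) matches t_k.
Evaluate s at k=5 and k=1: -2240/27 and -8; difference -2024/27.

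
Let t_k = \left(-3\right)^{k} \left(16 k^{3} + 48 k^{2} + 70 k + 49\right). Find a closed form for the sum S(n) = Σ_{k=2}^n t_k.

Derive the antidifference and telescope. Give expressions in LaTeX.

Compute t_(k+1)/t_k: get 3*(-16*k**3 - 96*k**2 - 214*k - 183)/(16*k**3 + 48*k**2 + 70*k + 49).
Gosper form: A/B · C(k+1)/C(k) with A=-3, B=1, C=k**3 + 3*k**2 + 35*k/8 + 49/16.
Need (-3)·f(k+1) − (1)·f(k) = k**3 + 3*k**2 + 35*k/8 + 49/16.
deg f ≤ 3 (via 0,0,3).
Solve for f: f(k) = -(4*k**3 + 3*k**2 + 4*k + 4)/16 (degree 3 ≤ 3).
Certificate R = B(k−1)f/C = -(4*k**3 + 3*k**2 + 4*k + 4)/(16*k**3 + 48*k**2 + 70*k + 49) gives s_k = (-3)**k*(-4*k**3 - 3*k**2 - 4*k - 4).
Check: Δs_k = (-3)**k*(16*k**3 + 48*k**2 + 70*k + 49). ✓
Evaluate: s_(n+1) = 3*(-3)**n*(4*n**3 + 15*n**2 + 22*n + 15); subtract s_(2) = -504 ⇒ S(n) = 12*(-3)**n*n**3 + 45*(-3)**n*n**2 + 66*(-3)**n*n + 45*(-3)**n + 504.

S(n) = 12 \left(-3\right)^{n} n^{3} + 45 \left(-3\right)^{n} n^{2} + 66 \left(-3\right)^{n} n + 45 \left(-3\right)^{n} + 504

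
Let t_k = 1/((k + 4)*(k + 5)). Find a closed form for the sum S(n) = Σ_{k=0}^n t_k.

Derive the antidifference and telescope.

S(n) = (n + 1)/(4*(n + 5))

t_(k+1)/t_k = (k + 4)/(k + 6).
Gosper form: A/B · C(k+1)/C(k) with A=k + 4, B=k + 6, C=1.
Key eq: (k + 4)·f(k+1) = (k + 5)·f(k) + (1).
From deg A=1, deg B=1, deg C=0: d=1.
Solve for f: f(k) = k/4 (degree 1 ≤ 1).
Then R = B(k−1)f/C = k*(k + 5)/4, so s_k = R(k)·t_k = k/(4*(k + 4)).
Δs = 1/(k**2 + 9*k + 20), as required.
Telescope: S(n) = s_(n+1) − s_(0) = (n + 1)/(4*(n + 5)) − (0) = (n + 1)/(4*(n + 5)).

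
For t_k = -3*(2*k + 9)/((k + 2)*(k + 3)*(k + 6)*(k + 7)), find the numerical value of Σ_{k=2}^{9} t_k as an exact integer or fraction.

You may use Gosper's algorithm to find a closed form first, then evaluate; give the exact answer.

Ratio r(k) = (k + 2)*(k + 6)*(2*k + 11)/((k + 4)*(k + 8)*(2*k + 9)).
Gosper form: A/B · C(k+1)/C(k) with A=k + 2, B=k + 8, C=k**3 + 27*k**2/2 + 121*k/2 + 90.
Set up (k + 2)·f(k+1) − (k + 7)·f(k) − (k**3 + 27*k**2/2 + 121*k/2 + 90) = 0.
deg f ≤ 5 (via 1,1,3).
A polynomial solution: f(k) = k*(k + 3)*(k + 4)*(k + 5)*(k + 8)/24.
Certificate R = B(k−1)f/C = k*(k + 3)*(k + 7)*(k + 8)/(12*(2*k + 9)) gives s_k = k*(-k - 8)/(4*(k**2 + 8*k + 12)).
s_(k+1) − s_k = 3*(-2*k - 9)/(k**4 + 18*k**3 + 113*k**2 + 288*k + 252) = t_k.
Sum = s_(10) − s_(2); s_(10) = -15/64, s_(2) = -5/32 ⇒ -5/64.

Σ = -5/64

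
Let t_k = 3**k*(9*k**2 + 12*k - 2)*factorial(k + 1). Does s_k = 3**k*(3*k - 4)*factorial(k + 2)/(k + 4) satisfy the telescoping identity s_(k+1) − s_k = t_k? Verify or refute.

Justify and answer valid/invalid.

s_(k+1) = 3**(k + 1)*(3*k - 1)*factorial(k + 3)/(k + 5)
s_(k+1) − s_k = 3**k*(9*k**3 + 57*k**2 + 76*k - 16)*factorial(k + 2)/((k + 4)*(k + 5))
(s_(k+1) − s_k) − t_k = -2*3**k*(9*k**3 + 48*k**2 + 43*k - 4)*factorial(k + 1)/((k + 4)*(k + 5))

Invalid: residual -2*3**k*(9*k**3 + 48*k**2 + 43*k - 4)*factorial(k + 1)/((k + 4)*(k + 5)) ≠ 0.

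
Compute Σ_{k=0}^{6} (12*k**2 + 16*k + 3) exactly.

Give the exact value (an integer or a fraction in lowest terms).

The ratio is (12*k**2 + 40*k + 31)/(12*k**2 + 16*k + 3).
Normal form (A,B,C) = (1, 1, k**2 + 4*k/3 + 1/4).
f must satisfy (1)·f(k+1) − (1)·f(k) = k**2 + 4*k/3 + 1/4.
From deg A=0, deg B=0, deg C=2: d=3.
Match coefficients ⇒ f(k) = k*(4*k**2 + 2*k - 3)/12.
Get s_k = R·t_k = k*(4*k**2 + 2*k - 3) with R(k) = B(k−1)f(k)/C(k) = k*(4*k**2 + 2*k - 3)/(12*k**2 + 16*k + 3).
Δs = 12*k**2 + 16*k + 3, as required.
Telescoping: Σ = s_(7) − s_(0) = 1449 − (0) = 1449.

Σ = 1449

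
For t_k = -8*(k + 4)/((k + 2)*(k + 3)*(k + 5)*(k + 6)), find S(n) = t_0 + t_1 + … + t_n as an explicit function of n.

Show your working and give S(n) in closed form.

r(k) = (k + 2)*(k + 5)**2/((k + 4)**2*(k + 7)) after simplifying.
Take A(k)=k + 2, B(k)=k + 7, C(k)=k**2 + 8*k + 16.
Set up (k + 2)·f(k+1) − (k + 6)·f(k) − (k**2 + 8*k + 16) = 0.
deg f ≤ 4 (via 1,1,2).
Coefficient equations give f(k) = k*(k + 3)*(k + 4)*(k + 7)/20.
R(k) = B(k−1)·f(k)/C(k) = k*(k + 3)*(k + 6)*(k + 7)/(20*(k + 4)); s_k = R·t_k = 2*k*(-k - 7)/(5*(k**2 + 7*k + 10)).
s_(k+1) − s_k = 8*(-k - 4)/(k**4 + 16*k**3 + 91*k**2 + 216*k + 180) = t_k.
s_(n+1) = 2*(-n**2 - 9*n - 8)/(5*(n**2 + 9*n + 18)) and s_(0) = 0, so S(n) = 2*(-n**2 - 9*n - 8)/(5*(n**2 + 9*n + 18)).

S(n) = 2*(-n**2 - 9*n - 8)/(5*(n**2 + 9*n + 18))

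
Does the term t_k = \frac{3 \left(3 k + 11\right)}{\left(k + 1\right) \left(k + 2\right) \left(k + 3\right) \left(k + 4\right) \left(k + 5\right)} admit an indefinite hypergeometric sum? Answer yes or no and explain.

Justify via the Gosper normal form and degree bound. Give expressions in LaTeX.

The ratio is (k + 1)*(3*k + 14)/((k + 6)*(3*k + 11)).
Take A(k)=k + 1, B(k)=k + 6, C(k)=k + 11/3.
Solve (k + 1)·f(k+1) − (k + 5)·f(k) = k + 11/3.
d = 4 from the (1,1,1) case.
Match coefficients ⇒ f(k) = k*(k + 3)*(k**2 + 7*k + 14)/24.
R(k) = B(k−1)·f(k)/C(k) = k*(k + 3)*(k + 5)*(k**2 + 7*k + 14)/(8*(3*k + 11)); s_k = R·t_k = 3*k*(k**2 + 7*k + 14)/(8*(k**3 + 7*k**2 + 14*k + 8)).
Δs = 3*(3*k + 11)/(k**5 + 15*k**4 + 85*k**3 + 225*k**2 + 274*k + 120), as required.

Yes. s_k = \frac{3 k \left(k^{2} + 7 k + 14\right)}{8 \left(k^{3} + 7 k^{2} + 14 k + 8\right)}.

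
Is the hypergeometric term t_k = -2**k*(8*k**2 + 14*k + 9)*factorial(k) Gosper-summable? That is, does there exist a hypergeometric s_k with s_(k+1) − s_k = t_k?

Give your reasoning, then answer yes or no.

Compute t_(k+1)/t_k: get 2*(8*k**3 + 38*k**2 + 61*k + 31)/(8*k**2 + 14*k + 9).
Take A(k)=2*k + 2, B(k)=1, C(k)=k**2 + 7*k/4 + 9/8.
Key eq: (2*k + 2)·f(k+1) = (1)·f(k) + (k**2 + 7*k/4 + 9/8).
d = 1 from the (1,0,2) case.
Match coefficients ⇒ f(k) = (4*k + 1)/8.
R(k) = B(k−1)·f(k)/C(k) = (4*k + 1)/(8*k**2 + 14*k + 9); s_k = R·t_k = -2**k*(4*k + 1)*factorial(k).
Δs = -2**k*(8*k**2 + 14*k + 9)*factorial(k), as required.

Yes. s_k = -2**k*(4*k + 1)*factorial(k).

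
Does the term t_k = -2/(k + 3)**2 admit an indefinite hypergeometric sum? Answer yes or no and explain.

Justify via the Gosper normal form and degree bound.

The ratio is (k + 3)**2/(k + 4)**2.
Factor: A=k**2 + 6*k + 9; B=k**2 + 8*k + 16; C=1.
Key eq: (k**2 + 6*k + 9)·f(k+1) = (k**2 + 6*k + 9)·f(k) + (1).
Bound: deg f ≤ 0.
Put f(k) = c0: A·f(k+1) − B(k−1)·f(k) − C = -1; need -1 = 0 — inconsistent ⇒ no f, not summable.

No; the coefficient equations for f are inconsistent.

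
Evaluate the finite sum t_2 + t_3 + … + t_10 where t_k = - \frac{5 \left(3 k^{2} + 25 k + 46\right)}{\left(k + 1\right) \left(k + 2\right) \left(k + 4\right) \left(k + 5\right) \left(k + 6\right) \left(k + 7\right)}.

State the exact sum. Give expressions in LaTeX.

Σ = -9/272

The ratio is (k + 1)*(k + 4)*(25*k + 3*(k + 1)**2 + 71)/((k + 3)*(k + 8)*(3*k**2 + 25*k + 46)).
Normal form (A,B,C) = (k + 1, k + 8, k**3 + 34*k**2/3 + 121*k/3 + 46).
Key eq: (k + 1)·f(k+1) = (k + 7)·f(k) + (k**3 + 34*k**2/3 + 121*k/3 + 46).
deg f ≤ 6 (via 1,1,3).
Solving with deg f ≤ 6: f(k) = k*(k + 2)*(k + 3)*(k + 5)*(k**2 + 11*k + 34)/72.
R(k) = B(k−1)·f(k)/C(k) = k*(k + 2)*(k + 5)*(k + 7)*(k**2 + 11*k + 34)/(24*(3*k**2 + 25*k + 46)); s_k = R·t_k = 5*k*(-k**2 - 11*k - 34)/(24*(k**3 + 11*k**2 + 34*k + 24)).
Δs = 5*(-3*k**2 - 25*k - 46)/(k**6 + 25*k**5 + 247*k**4 + 1219*k**3 + 3112*k**2 + 3796*k + 1680), as required.
Σ_(k=2)^(10) t_k = s_(11) − s_(2) = -253/1224 − (-25/144) = -9/272.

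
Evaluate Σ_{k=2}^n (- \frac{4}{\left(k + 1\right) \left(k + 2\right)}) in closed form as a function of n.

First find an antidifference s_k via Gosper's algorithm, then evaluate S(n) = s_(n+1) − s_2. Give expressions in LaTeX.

S(n) = \frac{4 \left(1 - n\right)}{3 \left(n + 2\right)}

Ratio r(k) = (k + 1)/(k + 3).
So A=k + 1 and B=k + 3, with C=1.
Key eq: (k + 1)·f(k+1) = (k + 2)·f(k) + (1).
Bound: deg f ≤ 1.
A polynomial solution: f(k) = k.
Then R = B(k−1)f/C = k*(k + 2), so s_k = R(k)·t_k = -4*k/(k + 1).
s_(k+1) − s_k = -4/(k**2 + 3*k + 2) = t_k.
s_(n+1) = 4*(-n - 1)/(n + 2) and s_(2) = -8/3, so S(n) = 4*(1 - n)/(3*(n + 2)).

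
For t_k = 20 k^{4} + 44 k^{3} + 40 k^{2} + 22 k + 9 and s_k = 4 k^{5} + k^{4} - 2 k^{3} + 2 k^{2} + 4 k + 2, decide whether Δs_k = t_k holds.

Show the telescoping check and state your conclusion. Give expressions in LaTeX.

s_(k+1) = 4*k**5 + 21*k**4 + 42*k**3 + 42*k**2 + 26*k + 11
s_(k+1) − s_k = 20*k**4 + 44*k**3 + 40*k**2 + 22*k + 9
(s_(k+1) − s_k) − t_k = 0

Valid: the claim telescopes to t_k.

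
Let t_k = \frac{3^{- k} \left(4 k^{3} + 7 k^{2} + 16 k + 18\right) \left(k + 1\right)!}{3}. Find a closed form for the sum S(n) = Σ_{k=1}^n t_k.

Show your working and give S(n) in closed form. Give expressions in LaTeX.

Ratio r(k) = (4*k**4 + 27*k**3 + 80*k**2 + 129*k + 90)/(3*(4*k**3 + 7*k**2 + 16*k + 18)).
Factor: A=k/3 + 2/3; B=1; C=k**3 + 7*k**2/4 + 4*k + 9/2.
Key eq: (k/3 + 2/3)·f(k+1) = (1)·f(k) + (k**3 + 7*k**2/4 + 4*k + 9/2).
deg f ≤ 2 (via 1,0,3).
Solving with deg f ≤ 2: f(k) = 3*(4*k**2 + 3*k - 4)/4.
Then R = B(k−1)f/C = 3*(4*k**2 + 3*k - 4)/(4*k**3 + 7*k**2 + 16*k + 18), so s_k = R(k)·t_k = (4*k**2 + 3*k - 4)*factorial(k + 1)/3**k.
Check: Δs_k = (4*k**3 + 7*k**2 + 16*k + 18)*factorial(k + 1)/(3*3**k). ✓
Evaluate: s_(n+1) = 3**(-n - 1)*(4*n**2 + 11*n + 3)*factorial(n + 2); subtract s_(1) = 2 ⇒ S(n) = (-6*3**n + 4*n**4*factorial(n) + 23*n**3*factorial(n) + 44*n**2*factorial(n) + 31*n*factorial(n) + 6*factorial(n))/(3*3**n).

S(n) = \frac{3^{- n} \left(- 6 \cdot 3^{n} + 4 n^{4} n! + 23 n^{3} n! + 44 n^{2} n! + 31 n n! + 6 n!\right)}{3}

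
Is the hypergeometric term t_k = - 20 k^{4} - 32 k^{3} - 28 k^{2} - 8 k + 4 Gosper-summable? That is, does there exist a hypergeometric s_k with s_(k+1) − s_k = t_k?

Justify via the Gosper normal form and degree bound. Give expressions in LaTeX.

Yes. s_k = 2 k \left(- 2 k^{4} + k^{3} + k + 2\right).

Compute t_(k+1)/t_k: get (5*k**4 + 28*k**3 + 61*k**2 + 60*k + 21)/(5*k**4 + 8*k**3 + 7*k**2 + 2*k - 1).
Factor: A=1; B=1; C=k**4 + 8*k**3/5 + 7*k**2/5 + 2*k/5 - 1/5.
Set up (1)·f(k+1) − (1)·f(k) − (k**4 + 8*k**3/5 + 7*k**2/5 + 2*k/5 - 1/5) = 0.
Degrees (0,0,4) ⇒ d ≤ 5.
Solving with deg f ≤ 5: f(k) = k*(k**2 + 1)*(2*k**2 - k - 2)/10.
So s_k = (B(k−1)f/C)·t_k = (k*(k**2 + 1)*(2*k**2 - k - 2)/(2*(k**2 + k + 1)*(5*k**2 + 3*k - 1)))·t_k = 2*k*(-2*k**4 + k**3 + k + 2).
Verify: -20*k**4 - 32*k**3 - 28*k**2 - 8*k + 4 matches t_k.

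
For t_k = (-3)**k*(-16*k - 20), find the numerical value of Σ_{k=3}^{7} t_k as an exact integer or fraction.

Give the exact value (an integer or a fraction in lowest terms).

Step 1: r(k) = 3*(-4*k - 9)/(4*k + 5).
Gosper form: A/B · C(k+1)/C(k) with A=-3, B=1, C=k + 5/4.
Solve (-3)·f(k+1) − (1)·f(k) = k + 5/4.
Bound: deg f ≤ 1.
Match coefficients ⇒ f(k) = -(2*k + 1)/8.
So s_k = (B(k−1)f/C)·t_k = (-(2*k + 1)/(2*(4*k + 5)))·t_k = (-3)**k*(4*k + 2).
Check: Δs_k = (-3)**k*(-16*k - 20). ✓
Sum = s_(8) − s_(3); s_(8) = 223074, s_(3) = -378 ⇒ 223452.

Σ = 223452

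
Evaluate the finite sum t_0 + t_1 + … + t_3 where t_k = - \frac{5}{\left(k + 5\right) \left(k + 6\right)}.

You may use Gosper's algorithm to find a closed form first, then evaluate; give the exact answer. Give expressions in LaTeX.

The ratio is (k + 5)/(k + 7).
Take A(k)=k + 5, B(k)=k + 7, C(k)=1.
f must satisfy (k + 5)·f(k+1) − (k + 6)·f(k) = 1.
deg f ≤ 1 (via 1,1,0).
Solve for f: f(k) = k/5 (degree 1 ≤ 1).
R(k) = B(k−1)·f(k)/C(k) = k*(k + 6)/5; s_k = R·t_k = -k/(k + 5).
Check: Δs_k = -5/(k**2 + 11*k + 30). ✓
Telescoping: Σ = s_(4) − s_(0) = -4/9 − (0) = -4/9.

Σ = -4/9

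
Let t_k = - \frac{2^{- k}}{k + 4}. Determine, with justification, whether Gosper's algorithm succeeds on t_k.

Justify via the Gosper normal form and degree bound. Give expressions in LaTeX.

t_(k+1)/t_k = (k + 4)/(2*(k + 5)).
Factor: A=k/2 + 2; B=k + 5; C=1.
Solve (k/2 + 2)·f(k+1) − (k + 4)·f(k) = 1.
deg f ≤ -1 (via 1,1,0).
deg f ≤ -1 is impossible — no certificate.

No — t_k has no hypergeometric antidifference.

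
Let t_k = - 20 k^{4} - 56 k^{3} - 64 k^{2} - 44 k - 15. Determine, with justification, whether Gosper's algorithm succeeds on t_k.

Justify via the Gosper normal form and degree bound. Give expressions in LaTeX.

The ratio is (20*k**4 + 136*k**3 + 352*k**2 + 420*k + 199)/(20*k**4 + 56*k**3 + 64*k**2 + 44*k + 15).
Gosper form: A/B · C(k+1)/C(k) with A=1, B=1, C=k**4 + 14*k**3/5 + 16*k**2/5 + 11*k/5 + 3/4.
Key eq: (1)·f(k+1) = (1)·f(k) + (k**4 + 14*k**3/5 + 16*k**2/5 + 11*k/5 + 3/4).
d = 5 from the (0,0,4) case.
Coefficient equations give f(k) = k*(4*k**4 + 4*k**3 + 4*k + 3)/20.
So s_k = (B(k−1)f/C)·t_k = (k*(4*k**4 + 4*k**3 + 4*k + 3)/(20*k**4 + 56*k**3 + 64*k**2 + 44*k + 15))·t_k = k*(-4*k**4 - 4*k**3 - 4*k - 3).
Check: Δs_k = -20*k**4 - 56*k**3 - 64*k**2 - 44*k - 15. ✓

Yes. s_k = k \left(- 4 k^{4} - 4 k^{3} - 4 k - 3\right).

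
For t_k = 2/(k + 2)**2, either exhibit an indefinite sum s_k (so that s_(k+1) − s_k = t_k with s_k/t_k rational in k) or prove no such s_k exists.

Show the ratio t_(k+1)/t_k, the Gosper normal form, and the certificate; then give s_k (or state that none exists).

Step 1: r(k) = (k + 2)**2/(k + 3)**2.
Factor: A=k**2 + 4*k + 4; B=k**2 + 6*k + 9; C=1.
Set up (k**2 + 4*k + 4)·f(k+1) − (k**2 + 4*k + 4)·f(k) − (1) = 0.
Bound: deg f ≤ 0.
Put f(k) = c0: A·f(k+1) − B(k−1)·f(k) − C = -1; need -1 = 0 — inconsistent ⇒ no f, not summable.

none — t_k is not Gosper-summable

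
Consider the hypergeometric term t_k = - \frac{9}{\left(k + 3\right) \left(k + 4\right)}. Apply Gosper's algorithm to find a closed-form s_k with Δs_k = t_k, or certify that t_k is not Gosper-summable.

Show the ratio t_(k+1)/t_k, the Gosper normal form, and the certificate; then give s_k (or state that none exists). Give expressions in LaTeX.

Ratio r(k) = (k + 3)/(k + 5).
So A=k + 3 and B=k + 5, with C=1.
f must satisfy (k + 3)·f(k+1) − (k + 4)·f(k) = 1.
From deg A=1, deg B=1, deg C=0: d=1.
Match coefficients ⇒ f(k) = k/3.
Certificate R = B(k−1)f/C = k*(k + 4)/3 gives s_k = -3*k/(k + 3).
Check: Δs_k = -9/(k**2 + 7*k + 12). ✓

s_k = - \frac{3 k}{k + 3}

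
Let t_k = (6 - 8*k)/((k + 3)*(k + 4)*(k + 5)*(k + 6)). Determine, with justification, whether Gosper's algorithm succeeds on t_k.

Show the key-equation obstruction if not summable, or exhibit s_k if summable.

Yes. s_k = -k*(k**2 + 12*k - 73)/(30*(k + 3)*(k + 4)*(k + 5)).

r(k) = (k + 3)*(4*k + 1)/((k + 7)*(4*k - 3)) after simplifying.
So A=k + 3 and B=k + 7, with C=k - 3/4.
Solve (k + 3)·f(k+1) − (k + 6)·f(k) = k - 3/4.
Degrees (1,1,1) ⇒ d ≤ 3.
Solving with deg f ≤ 3: f(k) = k*(k**2 + 12*k - 73)/240.
Then R = B(k−1)f/C = k*(k + 6)*(k**2 + 12*k - 73)/(60*(4*k - 3)), so s_k = R(k)·t_k = -k*(k**2 + 12*k - 73)/(30*(k + 3)*(k + 4)*(k + 5)).
Check: Δs_k = 2*(3 - 4*k)/(k**4 + 18*k**3 + 119*k**2 + 342*k + 360). ✓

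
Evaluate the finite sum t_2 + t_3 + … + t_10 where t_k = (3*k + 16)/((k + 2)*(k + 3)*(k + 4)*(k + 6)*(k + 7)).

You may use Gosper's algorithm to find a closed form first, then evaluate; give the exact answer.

Σ = 1467/247520

Ratio r(k) = (k + 2)*(k + 6)*(3*k + 19)/((k + 5)*(k + 8)*(3*k + 16)).
So A=k + 2 and B=k + 8, with C=k**2 + 31*k/3 + 80/3.
Key eq: (k + 2)·f(k+1) = (k + 7)·f(k) + (k**2 + 31*k/3 + 80/3).
deg f ≤ 5 (via 1,1,2).
Match coefficients ⇒ f(k) = k*(k + 4)*(k + 5)*(k**2 + 11*k + 36)/108.
Get s_k = R·t_k = k*(k**2 + 11*k + 36)/(36*(k**3 + 11*k**2 + 36*k + 36)) with R(k) = B(k−1)f(k)/C(k) = k*(k + 4)*(k + 7)*(k**2 + 11*k + 36)/(36*(3*k + 16)).
Verify: (3*k + 16)/(k**5 + 22*k**4 + 185*k**3 + 740*k**2 + 1404*k + 1008) matches t_k.
Evaluate s at k=11 and k=2: 1529/55692 and 31/1440; difference 1467/247520.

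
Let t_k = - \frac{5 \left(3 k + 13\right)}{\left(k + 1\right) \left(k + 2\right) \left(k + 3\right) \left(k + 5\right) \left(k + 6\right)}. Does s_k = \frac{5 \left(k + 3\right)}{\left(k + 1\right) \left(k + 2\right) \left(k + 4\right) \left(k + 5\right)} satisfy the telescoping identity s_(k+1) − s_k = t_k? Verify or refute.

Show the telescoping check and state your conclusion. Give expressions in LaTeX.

Invalid: residual \frac{10 \left(2 k + 7\right)}{k^{6} + 21 k^{5} + 175 k^{4} + 735 k^{3} + 1624 k^{2} + 1764 k + 720} ≠ 0.

s_(k+1) = 5*(k + 4)/((k + 2)*(k + 3)*(k + 5)*(k + 6))
s_(k+1) − s_k = 5*(-3*k**2 - 21*k - 38)/(k**6 + 21*k**5 + 175*k**4 + 735*k**3 + 1624*k**2 + 1764*k + 720)
(s_(k+1) − s_k) − t_k = 10*(2*k + 7)/(k**6 + 21*k**5 + 175*k**4 + 735*k**3 + 1624*k**2 + 1764*k + 720)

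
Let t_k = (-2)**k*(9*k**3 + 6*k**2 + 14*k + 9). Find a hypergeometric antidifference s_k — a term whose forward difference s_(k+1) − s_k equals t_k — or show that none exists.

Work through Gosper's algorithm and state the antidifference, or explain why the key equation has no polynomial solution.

s_k = (-2)**k*(-3*k**3 + 4*k**2 - 4*k - 1)

Ratio r(k) = 2*(-9*k**3 - 33*k**2 - 53*k - 38)/(9*k**3 + 6*k**2 + 14*k + 9).
Factor: A=-2; B=1; C=k**3 + 2*k**2/3 + 14*k/9 + 1.
Need (-2)·f(k+1) − (1)·f(k) = k**3 + 2*k**2/3 + 14*k/9 + 1.
From deg A=0, deg B=0, deg C=3: d=3.
Solve for f: f(k) = -(3*k**3 - 4*k**2 + 4*k + 1)/9 (degree 3 ≤ 3).
Certificate R = B(k−1)f/C = -(3*k**3 - 4*k**2 + 4*k + 1)/(9*k**3 + 6*k**2 + 14*k + 9) gives s_k = (-2)**k*(-3*k**3 + 4*k**2 - 4*k - 1).
Verify: (-2)**k*(9*k**3 + 6*k**2 + 14*k + 9) matches t_k.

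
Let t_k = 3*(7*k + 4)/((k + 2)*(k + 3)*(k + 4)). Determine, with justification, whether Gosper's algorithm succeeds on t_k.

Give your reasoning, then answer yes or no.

r(k) = (k + 2)*(7*k + 11)/((k + 5)*(7*k + 4)) after simplifying.
Normal form (A,B,C) = (k + 2, k + 5, k + 4/7).
Key eq: (k + 2)·f(k+1) = (k + 4)·f(k) + (k + 4/7).
From deg A=1, deg B=1, deg C=1: d=2.
Solve for f: f(k) = k*(3*k + 1)/14 (degree 2 ≤ 2).
So s_k = (B(k−1)f/C)·t_k = (k*(k + 4)*(3*k + 1)/(2*(7*k + 4)))·t_k = 3*k*(3*k + 1)/(2*(k + 2)*(k + 3)).
Δs = 3*(7*k + 4)/(k**3 + 9*k**2 + 26*k + 24), as required.

Yes. s_k = 3*k*(3*k + 1)/(2*(k + 2)*(k + 3)).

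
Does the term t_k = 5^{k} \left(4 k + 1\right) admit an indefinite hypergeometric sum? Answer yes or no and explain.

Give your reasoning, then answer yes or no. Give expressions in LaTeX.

Yes. s_k = 5^{k} \left(k - 1\right).

r(k) = 5*(4*k + 5)/(4*k + 1) after simplifying.
A = 5, B = 1, C = k + 1/4.
Solve (5)·f(k+1) − (1)·f(k) = k + 1/4.
d = 1 from the (0,0,1) case.
Solving with deg f ≤ 1: f(k) = (k - 1)/4.
Get s_k = R·t_k = 5**k*(k - 1) with R(k) = B(k−1)f(k)/C(k) = (k - 1)/(4*k + 1).
Verify: 5**k*(4*k + 1) matches t_k.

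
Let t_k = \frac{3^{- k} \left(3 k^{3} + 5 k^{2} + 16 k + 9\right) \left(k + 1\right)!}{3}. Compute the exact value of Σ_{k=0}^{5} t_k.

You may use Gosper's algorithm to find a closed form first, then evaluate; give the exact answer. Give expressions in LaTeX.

Σ = 67679/81

Compute t_(k+1)/t_k: get (3*k**4 + 20*k**3 + 63*k**2 + 103*k + 66)/(3*(3*k**3 + 5*k**2 + 16*k + 9)).
Gosper form: A/B · C(k+1)/C(k) with A=k/3 + 2/3, B=1, C=k**3 + 5*k**2/3 + 16*k/3 + 3.
Need (k/3 + 2/3)·f(k+1) − (1)·f(k) = k**3 + 5*k**2/3 + 16*k/3 + 3.
From deg A=1, deg B=0, deg C=3: d=2.
Match coefficients ⇒ f(k) = 3*k**2 + 2*k + 1.
Then R = B(k−1)f/C = 3*(3*k**2 + 2*k + 1)/(3*k**3 + 5*k**2 + 16*k + 9), so s_k = R(k)·t_k = (3*k**2 + 2*k + 1)*factorial(k + 1)/3**k.
Δs = (3*k**3 + 5*k**2 + 16*k + 9)*factorial(k + 1)/(3*3**k), as required.
Sum = s_(6) − s_(0); s_(6) = 67760/81, s_(0) = 1 ⇒ 67679/81.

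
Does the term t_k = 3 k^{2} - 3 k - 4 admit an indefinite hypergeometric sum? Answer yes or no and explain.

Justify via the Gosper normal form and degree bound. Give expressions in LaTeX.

Yes. s_k = k \left(k^{2} - 3 k - 2\right).

Compute t_(k+1)/t_k: get (3*k**2 + 3*k - 4)/(3*k**2 - 3*k - 4).
Normal form (A,B,C) = (1, 1, k**2 - k - 4/3).
Key eq: (1)·f(k+1) = (1)·f(k) + (k**2 - k - 4/3).
From deg A=0, deg B=0, deg C=2: d=3.
A polynomial solution: f(k) = k*(k**2 - 3*k - 2)/3.
So s_k = (B(k−1)f/C)·t_k = (k*(k**2 - 3*k - 2)/(3*k**2 - 3*k - 4))·t_k = k*(k**2 - 3*k - 2).
Δs = 3*k**2 - 3*k - 4, as required.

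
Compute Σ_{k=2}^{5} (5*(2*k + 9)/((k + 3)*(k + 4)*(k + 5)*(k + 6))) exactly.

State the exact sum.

Ratio r(k) = (k + 3)*(2*k + 11)/((k + 7)*(2*k + 9)).
Normal form (A,B,C) = (k + 3, k + 7, k + 9/2).
Key eq: (k + 3)·f(k+1) = (k + 6)·f(k) + (k + 9/2).
From deg A=1, deg B=1, deg C=1: d=3.
Match coefficients ⇒ f(k) = k*(k + 4)*(k + 8)/30.
Certificate R = B(k−1)f/C = k*(k + 4)*(k + 6)*(k + 8)/(15*(2*k + 9)) gives s_k = k*(k + 8)/(3*(k**2 + 8*k + 15)).
Verify: 5*(2*k + 9)/(k**4 + 18*k**3 + 119*k**2 + 342*k + 360) matches t_k.
Telescoping: Σ = s_(6) − s_(2) = 28/99 − (4/21) = 64/693.

Σ = 64/693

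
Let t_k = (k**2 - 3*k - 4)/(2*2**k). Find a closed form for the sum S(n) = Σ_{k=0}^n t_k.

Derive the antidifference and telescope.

Compute t_(k+1)/t_k: get (k**2 - k - 6)/(2*(k**2 - 3*k - 4)).
A = 1/2, B = 1, C = k**2 - 3*k - 4.
Set up (1/2)·f(k+1) − (1)·f(k) − (k**2 - 3*k - 4) = 0.
Degrees (0,0,2) ⇒ d ≤ 2.
A polynomial solution: f(k) = -2*(k**2 - k - 4).
Certificate R = B(k−1)f/C = -2*(k**2 - k - 4)/((k - 4)*(k + 1)) gives s_k = (-k**2 + k + 4)/2**k.
Verify: (k**2 - 3*k - 4)/(2*2**k) matches t_k.
Telescope: S(n) = s_(n+1) − s_(0) = 2**(-n - 1)*(-n**2 - n + 4) − (4) = 2**(-n - 1)*(-2**(n + 3) - n**2 - n + 4).

S(n) = 2**(-n - 1)*(-2**(n + 3) - n**2 - n + 4)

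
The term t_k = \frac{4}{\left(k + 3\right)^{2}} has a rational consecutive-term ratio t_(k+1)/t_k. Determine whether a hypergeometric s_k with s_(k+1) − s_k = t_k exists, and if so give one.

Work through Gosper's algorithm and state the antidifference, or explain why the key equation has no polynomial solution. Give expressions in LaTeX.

t_(k+1)/t_k = (k + 3)**2/(k + 4)**2.
A = k**2 + 6*k + 9, B = k**2 + 8*k + 16, C = 1.
f must satisfy (k**2 + 6*k + 9)·f(k+1) − (k**2 + 6*k + 9)·f(k) = 1.
deg f ≤ 0 (via 2,2,0).
f = c0 ⇒ A·f(k+1) − B(k−1)·f(k) − C = -1. The system {-1 = 0} is inconsistent; no antidifference.

none — t_k is not Gosper-summable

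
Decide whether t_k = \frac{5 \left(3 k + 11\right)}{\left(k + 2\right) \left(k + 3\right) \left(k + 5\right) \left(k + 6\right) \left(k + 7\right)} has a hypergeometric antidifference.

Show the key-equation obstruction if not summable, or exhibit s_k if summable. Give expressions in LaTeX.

Yes. s_k = \frac{k \left(k^{2} + 13 k + 52\right)}{12 \left(k^{3} + 13 k^{2} + 52 k + 60\right)}.

t_(k+1)/t_k = (k + 2)*(k + 5)*(3*k + 14)/((k + 4)*(k + 8)*(3*k + 11)).
A = k + 2, B = k + 8, C = k**2 + 23*k/3 + 44/3.
Need (k + 2)·f(k+1) − (k + 7)·f(k) = k**2 + 23*k/3 + 44/3.
d = 5 from the (1,1,2) case.
Solving with deg f ≤ 5: f(k) = k*(k + 3)*(k + 4)*(k**2 + 13*k + 52)/180.
Certificate R = B(k−1)f/C = k*(k + 3)*(k + 7)*(k**2 + 13*k + 52)/(60*(3*k + 11)) gives s_k = k*(k**2 + 13*k + 52)/(12*(k**3 + 13*k**2 + 52*k + 60)).
Verify: 5*(3*k + 11)/(k**5 + 23*k**4 + 203*k**3 + 853*k**2 + 1692*k + 1260) matches t_k.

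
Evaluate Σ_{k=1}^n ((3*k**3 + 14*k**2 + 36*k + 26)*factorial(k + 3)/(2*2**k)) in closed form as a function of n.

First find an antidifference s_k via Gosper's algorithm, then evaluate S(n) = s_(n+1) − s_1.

S(n) = (-192*2**n + 3*n**6*factorial(n) + 38*n**5*factorial(n) + 193*n**4*factorial(n) + 510*n**3*factorial(n) + 752*n**2*factorial(n) + 592*n*factorial(n) + 192*factorial(n))/(2*2**n)

Compute t_(k+1)/t_k: get (3*k**4 + 35*k**3 + 165*k**2 + 371*k + 316)/(2*(3*k**3 + 14*k**2 + 36*k + 26)).
Factor: A=k/2 + 2; B=1; C=k**3 + 14*k**2/3 + 12*k + 26/3.
Need (k/2 + 2)·f(k+1) − (1)·f(k) = k**3 + 14*k**2/3 + 12*k + 26/3.
deg f ≤ 2 (via 1,0,3).
Solving with deg f ≤ 2: f(k) = 2*(3*k**2 + 2*k + 3)/3.
R(k) = B(k−1)·f(k)/C(k) = 2*(3*k**2 + 2*k + 3)/(3*k**3 + 14*k**2 + 36*k + 26); s_k = R·t_k = (3*k**2 + 2*k + 3)*factorial(k + 3)/2**k.
Δs = (3*k**3 + 14*k**2 + 36*k + 26)*factorial(k + 3)/(2*2**k), as required.
Σ_(k=1)^n t_k = s_(n+1) − s_(1) = (2**(-n - 1)*(3*n**2 + 8*n + 8)*factorial(n + 4)) − (96), i.e. (-192*2**n + 3*n**6*factorial(n) + 38*n**5*factorial(n) + 193*n**4*factorial(n) + 510*n**3*factorial(n) + 752*n**2*factorial(n) + 592*n*factorial(n) + 192*factorial(n))/(2*2**n).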